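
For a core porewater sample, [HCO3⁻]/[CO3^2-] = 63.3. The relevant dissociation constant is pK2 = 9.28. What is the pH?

From K2 = [H⁺][CO3^2-]/[HCO3⁻]:  pH = pK2 − log₁₀([HCO3⁻]/[CO3^2-])
log₁₀(63.3) = +1.801
pH = 9.28 − (+1.801) = 7.48

pH = 7.48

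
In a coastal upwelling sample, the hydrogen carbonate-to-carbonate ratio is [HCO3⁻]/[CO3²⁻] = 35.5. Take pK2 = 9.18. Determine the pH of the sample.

pH = 7.63

From K2 = [H⁺][CO3²⁻]/[HCO3⁻]:  pH = pK2 − log₁₀([HCO3⁻]/[CO3²⁻])
log₁₀(35.5) = +1.550
pH = 9.18 − (+1.550) = 7.63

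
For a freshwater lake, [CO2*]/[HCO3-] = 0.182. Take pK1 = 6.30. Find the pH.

pH = 7.04

From K1 = [H⁺][HCO3-]/[CO2*]:  pH = pK1 − log₁₀([CO2*]/[HCO3-])
log₁₀(0.182) = -0.740
pH = 6.30 − (-0.740) = 7.04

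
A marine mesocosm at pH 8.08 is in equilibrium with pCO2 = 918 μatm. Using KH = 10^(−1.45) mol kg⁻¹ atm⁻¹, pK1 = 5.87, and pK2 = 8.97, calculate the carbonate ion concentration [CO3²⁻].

[CO2*] = KH · pCO2 = 10^(−1.45) × 918×10^-6 = 3.257×10^-5 mol/kg
α₀ = 1/(1 + K1/[H⁺] + K1K2/[H⁺]²) = 1/(1 + 10^+2.21 + 10^+1.32) = 0.005433
DIC = [CO2*]/α₀ = 3.257×10^-5 / 0.005433 = 5.996 mmol/kg
[CO3²⁻] = α₂·DIC; α₂ = 0.1135, so [CO3²⁻] = 0.1135 × 5.996 = 0.681 mmol/kg

[CO3²⁻] = 0.681 mmol/kg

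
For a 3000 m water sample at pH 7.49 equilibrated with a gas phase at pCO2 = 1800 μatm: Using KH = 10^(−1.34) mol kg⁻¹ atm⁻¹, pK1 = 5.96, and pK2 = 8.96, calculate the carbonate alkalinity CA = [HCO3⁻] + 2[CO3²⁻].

[CO2*] = KH · pCO2 = 10^(−1.34) × 1800×10^-6 = 8.228×10^-5 mol/kg
α₀ = 1/(1 + K1/[H⁺] + K1K2/[H⁺]²) = 1/(1 + 10^+1.53 + 10^+0.06) = 0.02775
DIC = [CO2*]/α₀ = 8.228×10^-5 / 0.02775 = 2.965 mmol/kg
CA = (α₁ + 2α₂)·DIC = (0.9404 + 2×0.03186) × 2.965 = 2.98 mmol/kg

CA = 2.98 mmol/kg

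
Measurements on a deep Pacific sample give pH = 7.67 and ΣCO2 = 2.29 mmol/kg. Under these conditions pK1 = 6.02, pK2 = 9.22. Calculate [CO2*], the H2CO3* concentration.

[CO2*] = 0.0488 mmol/kg

α₀ = 1 / (1 + K1/[H⁺] + K1K2/[H⁺]²) = 1 / (1 + 10^+1.65 + 10^+0.10)
   = 1 / (1 + 44.668 + 1.2589) = 1/46.927 = 0.02131
[CO2*] = α₀ × DIC = 0.02131 × 2.29 = 0.0488 mmol/kg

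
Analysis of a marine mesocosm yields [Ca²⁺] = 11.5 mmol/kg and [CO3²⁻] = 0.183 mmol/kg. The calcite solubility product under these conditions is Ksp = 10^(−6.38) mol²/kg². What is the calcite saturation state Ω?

Ksp = 10^(−6.38) = 4.169×10^-7
Ω = [Ca²⁺][CO3²⁻]/Ksp = (11.5×10^-3)(0.183×10^-3) / 4.169×10^-7 = 5.05

Ω = 5.05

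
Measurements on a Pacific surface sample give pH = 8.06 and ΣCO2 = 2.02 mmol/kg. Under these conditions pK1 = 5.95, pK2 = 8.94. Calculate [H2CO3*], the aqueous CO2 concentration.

α₀ = 1 / (1 + K1/[H⁺] + K1K2/[H⁺]²) = 1 / (1 + 10^+2.11 + 10^+1.23)
   = 1 / (1 + 128.82 + 16.982) = 1/146.81 = 0.006812
[CO2*] = α₀ × DIC = 0.006812 × 2.02 = 0.0138 mmol/kg = 13.8 μmol/kg

[CO2*] = 13.8 μmol/kg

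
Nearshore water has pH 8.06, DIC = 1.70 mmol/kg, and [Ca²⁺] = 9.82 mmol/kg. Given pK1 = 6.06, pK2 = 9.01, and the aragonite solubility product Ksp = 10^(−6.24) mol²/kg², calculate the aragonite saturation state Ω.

α₂ = 1 / (1 + [H⁺]/K2 + [H⁺]²/(K1K2)) = 1 / (1 + 10^+0.95 + 10^-1.05)
   = 1 / (1 + 8.9125 + 0.089125) = 1/10.002 = 0.09998
[CO3²⁻] = α₂ × DIC = 0.09998 × 1.70 = 0.1700 mmol/kg
Ksp = 10^(−6.24) = 5.754×10^-7
Ω = [Ca²⁺][CO3²⁻]/Ksp = (9.82×10^-3)(1.700×10^-4) / 5.754×10^-7 = 2.90

Ω = 2.90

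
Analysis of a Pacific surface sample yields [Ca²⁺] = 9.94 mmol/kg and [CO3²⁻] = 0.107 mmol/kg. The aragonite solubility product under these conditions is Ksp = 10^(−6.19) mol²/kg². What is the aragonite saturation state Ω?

Ω = 1.65

Ksp = 10^(−6.19) = 6.457×10^-7
Ω = [Ca²⁺][CO3²⁻]/Ksp = (9.94×10^-3)(0.107×10^-3) / 6.457×10^-7 = 1.65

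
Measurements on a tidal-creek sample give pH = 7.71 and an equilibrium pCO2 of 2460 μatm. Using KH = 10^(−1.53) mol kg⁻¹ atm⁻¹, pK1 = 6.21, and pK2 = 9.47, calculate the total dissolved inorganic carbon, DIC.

[CO2*] = KH · pCO2 = 10^(−1.53) × 2460×10^-6 = 7.260×10^-5 mol/kg
α₀ = 1/(1 + K1/[H⁺] + K1K2/[H⁺]²) = 1/(1 + 10^+1.50 + 10^-0.26) = 0.03015
DIC = [CO2*]/α₀ = 7.260×10^-5 / 0.03015 = 2.41 mmol/kg

DIC = 2.41 mmol/kg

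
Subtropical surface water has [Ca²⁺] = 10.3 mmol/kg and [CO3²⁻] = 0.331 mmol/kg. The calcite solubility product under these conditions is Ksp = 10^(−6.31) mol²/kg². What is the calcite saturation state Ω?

Ω = 6.96

Ksp = 10^(−6.31) = 4.898×10^-7
Ω = [Ca²⁺][CO3²⁻]/Ksp = (10.3×10^-3)(0.331×10^-3) / 4.898×10^-7 = 6.96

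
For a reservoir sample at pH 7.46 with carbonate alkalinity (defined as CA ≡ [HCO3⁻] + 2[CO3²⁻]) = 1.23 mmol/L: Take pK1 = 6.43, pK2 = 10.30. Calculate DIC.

DIC = 1.34 mmol/L

CA = [HCO3⁻] + 2[CO3²⁻] = (α₁ + 2α₂)·DIC
At pH 7.46: [H⁺]/K1 = 10^-1.03 = 0.093325, K2/[H⁺] = 10^-2.84 = 0.0014454
α₁ = 1/(1 + 0.093325 + 0.0014454) = 1/1.0948 = 0.9134; α₂ = α₁·K2/[H⁺] = 0.001320
α₁ + 2α₂ = 0.9161
DIC = CA / (α₁ + 2α₂) = 1.23 / 0.9161 = 1.34 mmol/L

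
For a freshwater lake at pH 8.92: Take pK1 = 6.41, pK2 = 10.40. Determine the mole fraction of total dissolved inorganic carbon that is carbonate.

α₂ = 0.0320

α₂ = 1 / (1 + [H⁺]/K2 + [H⁺]²/(K1K2)) = 1 / (1 + 10^+1.48 + 10^-1.03)
   = 1 / (1 + 30.200 + 0.093325) = 1/31.293 = 0.03196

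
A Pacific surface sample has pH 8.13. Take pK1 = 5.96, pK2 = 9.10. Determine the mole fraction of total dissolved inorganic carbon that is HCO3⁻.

α₁ = 0.898

α₁ = 1 / (1 + [H⁺]/K1 + K2/[H⁺]) = 1 / (1 + 10^-2.17 + 10^-0.97)
   = 1 / (1 + 0.0067608 + 0.10715) = 1/1.1139 = 0.8977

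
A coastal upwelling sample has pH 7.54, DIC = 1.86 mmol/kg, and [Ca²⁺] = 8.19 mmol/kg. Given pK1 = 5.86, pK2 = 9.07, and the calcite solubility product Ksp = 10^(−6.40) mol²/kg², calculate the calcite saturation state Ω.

α₂ = 1 / (1 + [H⁺]/K2 + [H⁺]²/(K1K2)) = 1 / (1 + 10^+1.53 + 10^-0.15)
   = 1 / (1 + 33.884 + 0.70795) = 1/35.592 = 0.02810
[CO3²⁻] = α₂ × DIC = 0.02810 × 1.86 = 0.05226 mmol/kg
Ksp = 10^(−6.40) = 3.981×10^-7
Ω = [Ca²⁺][CO3²⁻]/Ksp = (8.19×10^-3)(5.226×10^-5) / 3.981×10^-7 = 1.08

Ω = 1.08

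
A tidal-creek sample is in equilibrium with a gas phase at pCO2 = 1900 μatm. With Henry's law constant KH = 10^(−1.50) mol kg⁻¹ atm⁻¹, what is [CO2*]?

KH = 10^(−1.50) = 3.162×10^-2 mol kg⁻¹ atm⁻¹
[CO2*] = KH · pCO2 = 3.162×10^-2 × 1900×10^-6 atm = 6.01×10^-5 mol/kg

[CO2*] = 60.1 μmol/kg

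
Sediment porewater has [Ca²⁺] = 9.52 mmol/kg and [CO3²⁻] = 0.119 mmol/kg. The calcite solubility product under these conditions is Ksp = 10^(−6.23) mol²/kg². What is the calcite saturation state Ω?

Ω = 1.92

Ksp = 10^(−6.23) = 5.888×10^-7
Ω = [Ca²⁺][CO3²⁻]/Ksp = (9.52×10^-3)(0.119×10^-3) / 5.888×10^-7 = 1.92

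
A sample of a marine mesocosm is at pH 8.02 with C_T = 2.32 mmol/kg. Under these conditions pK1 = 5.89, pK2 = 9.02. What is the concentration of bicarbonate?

[HCO3⁻] = 2.09 mmol/kg

α₁ = 1 / (1 + [H⁺]/K1 + K2/[H⁺]) = 1 / (1 + 10^-2.13 + 10^-1.00)
   = 1 / (1 + 0.0074131 + 0.10000) = 1/1.1074 = 0.9030
[HCO3⁻] = α₁ × DIC = 0.9030 × 2.32 = 2.09 mmol/kg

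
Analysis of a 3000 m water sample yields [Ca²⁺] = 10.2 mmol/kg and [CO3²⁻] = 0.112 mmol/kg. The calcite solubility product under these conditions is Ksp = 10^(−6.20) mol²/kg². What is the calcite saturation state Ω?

Ω = 1.81

Ksp = 10^(−6.20) = 6.310×10^-7
Ω = [Ca²⁺][CO3²⁻]/Ksp = (10.2×10^-3)(0.112×10^-3) / 6.310×10^-7 = 1.81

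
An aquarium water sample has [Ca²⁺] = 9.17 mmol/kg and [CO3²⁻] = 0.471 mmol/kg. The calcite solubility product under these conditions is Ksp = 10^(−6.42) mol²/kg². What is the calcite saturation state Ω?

Ω = 11.4

Ksp = 10^(−6.42) = 3.802×10^-7
Ω = [Ca²⁺][CO3²⁻]/Ksp = (9.17×10^-3)(0.471×10^-3) / 3.802×10^-7 = 11.4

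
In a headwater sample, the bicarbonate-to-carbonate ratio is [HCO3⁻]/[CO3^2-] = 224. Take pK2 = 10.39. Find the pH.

pH = 8.04

From K2 = [H⁺][CO3^2-]/[HCO3⁻]:  pH = pK2 − log₁₀([HCO3⁻]/[CO3^2-])
log₁₀(224) = +2.350
pH = 10.39 − (+2.350) = 8.04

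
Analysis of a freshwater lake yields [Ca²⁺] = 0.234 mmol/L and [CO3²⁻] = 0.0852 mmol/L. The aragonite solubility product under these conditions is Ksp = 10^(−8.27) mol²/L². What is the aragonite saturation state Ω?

Ω = 3.71

Ksp = 10^(−8.27) = 5.370×10^-9
Ω = [Ca²⁺][CO3²⁻]/Ksp = (0.234×10^-3)(0.0852×10^-3) / 5.370×10^-9 = 3.71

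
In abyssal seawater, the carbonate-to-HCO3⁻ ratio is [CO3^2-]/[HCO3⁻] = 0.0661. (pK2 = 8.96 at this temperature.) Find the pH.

From K2 = [H⁺][CO3^2-]/[HCO3⁻]:  pH = pK2 + log₁₀([CO3^2-]/[HCO3⁻])
log₁₀(0.0661) = -1.180
pH = 8.96 + (-1.180) = 7.78

pH = 7.78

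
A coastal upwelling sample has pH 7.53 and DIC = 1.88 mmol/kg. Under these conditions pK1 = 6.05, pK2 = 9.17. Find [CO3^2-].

α₂ = 1 / (1 + [H⁺]/K2 + [H⁺]²/(K1K2)) = 1 / (1 + 10^+1.64 + 10^+0.16)
   = 1 / (1 + 43.652 + 1.4454) = 1/46.097 = 0.02169
[CO3²⁻] = α₂ × DIC = 0.02169 × 1.88 = 0.0408 mmol/kg

[CO3²⁻] = 0.0408 mmol/kg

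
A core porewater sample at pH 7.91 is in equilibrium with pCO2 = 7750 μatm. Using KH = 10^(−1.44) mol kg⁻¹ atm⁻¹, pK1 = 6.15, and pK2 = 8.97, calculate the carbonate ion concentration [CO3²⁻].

[CO3²⁻] = 1.41 mmol/kg

[CO2*] = KH · pCO2 = 10^(−1.44) × 7750×10^-6 = 2.814×10^-4 mol/kg
α₀ = 1/(1 + K1/[H⁺] + K1K2/[H⁺]²) = 1/(1 + 10^+1.76 + 10^+0.70) = 0.01573
DIC = [CO2*]/α₀ = 2.814×10^-4 / 0.01573 = 17.88 mmol/kg
[CO3²⁻] = α₂·DIC; α₂ = 0.07886, so [CO3²⁻] = 0.07886 × 17.88 = 1.41 mmol/kg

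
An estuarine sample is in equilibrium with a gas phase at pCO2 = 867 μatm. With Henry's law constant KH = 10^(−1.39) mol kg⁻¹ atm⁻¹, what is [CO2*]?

[CO2*] = 35.3 μmol/kg

KH = 10^(−1.39) = 4.074×10^-2 mol kg⁻¹ atm⁻¹
[CO2*] = KH · pCO2 = 4.074×10^-2 × 867×10^-6 atm = 3.53×10^-5 mol/kg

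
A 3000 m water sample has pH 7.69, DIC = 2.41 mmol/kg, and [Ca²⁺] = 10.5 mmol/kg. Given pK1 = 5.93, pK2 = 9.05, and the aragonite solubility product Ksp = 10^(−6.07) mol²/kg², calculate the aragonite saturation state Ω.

Ω = 1.22

α₂ = 1 / (1 + [H⁺]/K2 + [H⁺]²/(K1K2)) = 1 / (1 + 10^+1.36 + 10^-0.40)
   = 1 / (1 + 22.909 + 0.39811) = 1/24.307 = 0.04114
[CO3²⁻] = α₂ × DIC = 0.04114 × 2.41 = 0.09915 mmol/kg
Ksp = 10^(−6.07) = 8.511×10^-7
Ω = [Ca²⁺][CO3²⁻]/Ksp = (10.5×10^-3)(9.915×10^-5) / 8.511×10^-7 = 1.22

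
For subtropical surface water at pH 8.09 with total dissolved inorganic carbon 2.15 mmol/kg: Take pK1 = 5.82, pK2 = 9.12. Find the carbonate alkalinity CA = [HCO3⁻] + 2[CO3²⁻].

CA = [HCO3⁻] + 2[CO3²⁻] = (α₁ + 2α₂)·DIC
At pH 8.09: [H⁺]/K1 = 10^-2.27 = 0.0053703, K2/[H⁺] = 10^-1.03 = 0.093325
α₁ = 1/(1 + 0.0053703 + 0.093325) = 1/1.0987 = 0.9102; α₂ = α₁·K2/[H⁺] = 0.08494
α₁ + 2α₂ = 1.0801
CA = 1.0801 × 2.15 = 2.32 mmol/kg

CA = 2.32 mmol/kg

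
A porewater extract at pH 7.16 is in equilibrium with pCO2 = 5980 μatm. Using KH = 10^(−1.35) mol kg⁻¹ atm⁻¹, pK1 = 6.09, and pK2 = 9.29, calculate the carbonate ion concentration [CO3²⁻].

[CO2*] = KH · pCO2 = 10^(−1.35) × 5980×10^-6 = 2.671×10^-4 mol/kg
α₀ = 1/(1 + K1/[H⁺] + K1K2/[H⁺]²) = 1/(1 + 10^+1.07 + 10^-1.06) = 0.07791
DIC = [CO2*]/α₀ = 2.671×10^-4 / 0.07791 = 3.429 mmol/kg
[CO3²⁻] = α₂·DIC; α₂ = 0.006785, so [CO3²⁻] = 0.006785 × 3.429 = 0.0233 mmol/kg

[CO3²⁻] = 0.0233 mmol/kg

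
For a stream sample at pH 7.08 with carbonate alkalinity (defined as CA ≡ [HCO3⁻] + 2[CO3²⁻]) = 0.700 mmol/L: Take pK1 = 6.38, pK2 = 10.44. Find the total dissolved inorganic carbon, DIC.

CA = [HCO3⁻] + 2[CO3²⁻] = (α₁ + 2α₂)·DIC
At pH 7.08: [H⁺]/K1 = 10^-0.70 = 0.19953, K2/[H⁺] = 10^-3.36 = 0.00043652
α₁ = 1/(1 + 0.19953 + 0.00043652) = 1/1.2000 = 0.8334; α₂ = α₁·K2/[H⁺] = 0.0003638
α₁ + 2α₂ = 0.8341
DIC = CA / (α₁ + 2α₂) = 0.700 / 0.8341 = 0.839 mmol/L

DIC = 0.839 mmol/L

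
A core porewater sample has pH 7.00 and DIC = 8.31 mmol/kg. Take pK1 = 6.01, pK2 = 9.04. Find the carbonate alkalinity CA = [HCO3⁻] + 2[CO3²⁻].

CA = 7.61 mmol/kg

CA = [HCO3⁻] + 2[CO3²⁻] = (α₁ + 2α₂)·DIC
At pH 7.00: [H⁺]/K1 = 10^-0.99 = 0.10233, K2/[H⁺] = 10^-2.04 = 0.0091201
α₁ = 1/(1 + 0.10233 + 0.0091201) = 1/1.1114 = 0.8997; α₂ = α₁·K2/[H⁺] = 0.008206
α₁ + 2α₂ = 0.9161
CA = 0.9161 × 8.31 = 7.61 mmol/kg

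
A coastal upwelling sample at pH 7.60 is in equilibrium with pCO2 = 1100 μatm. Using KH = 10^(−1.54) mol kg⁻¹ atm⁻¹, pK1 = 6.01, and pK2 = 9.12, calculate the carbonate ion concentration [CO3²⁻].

[CO3²⁻] = 0.0373 mmol/kg

[CO2*] = KH · pCO2 = 10^(−1.54) × 1100×10^-6 = 3.172×10^-5 mol/kg
α₀ = 1/(1 + K1/[H⁺] + K1K2/[H⁺]²) = 1/(1 + 10^+1.59 + 10^+0.07) = 0.02434
DIC = [CO2*]/α₀ = 3.172×10^-5 / 0.02434 = 1.303 mmol/kg
[CO3²⁻] = α₂·DIC; α₂ = 0.02860, so [CO3²⁻] = 0.02860 × 1.303 = 0.0373 mmol/kg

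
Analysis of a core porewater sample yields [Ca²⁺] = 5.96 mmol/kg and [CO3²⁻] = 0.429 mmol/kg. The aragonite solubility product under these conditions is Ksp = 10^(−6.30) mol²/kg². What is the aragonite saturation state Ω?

Ksp = 10^(−6.30) = 5.012×10^-7
Ω = [Ca²⁺][CO3²⁻]/Ksp = (5.96×10^-3)(0.429×10^-3) / 5.012×10^-7 = 5.10

Ω = 5.10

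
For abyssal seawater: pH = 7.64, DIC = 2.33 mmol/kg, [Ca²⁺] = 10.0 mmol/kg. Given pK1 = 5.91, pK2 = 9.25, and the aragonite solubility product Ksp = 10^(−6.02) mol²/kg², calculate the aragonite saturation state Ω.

Ω = 0.574

α₂ = 1 / (1 + [H⁺]/K2 + [H⁺]²/(K1K2)) = 1 / (1 + 10^+1.61 + 10^-0.12)
   = 1 / (1 + 40.738 + 0.75858) = 1/42.497 = 0.02353
[CO3²⁻] = α₂ × DIC = 0.02353 × 2.33 = 0.05483 mmol/kg
Ksp = 10^(−6.02) = 9.550×10^-7
Ω = [Ca²⁺][CO3²⁻]/Ksp = (10.0×10^-3)(5.483×10^-5) / 9.550×10^-7 = 0.574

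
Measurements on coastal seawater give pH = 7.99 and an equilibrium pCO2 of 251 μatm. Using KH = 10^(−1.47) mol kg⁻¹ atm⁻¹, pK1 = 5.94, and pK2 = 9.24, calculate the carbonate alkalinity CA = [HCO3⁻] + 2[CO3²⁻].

CA = 1.06 mmol/kg

[CO2*] = KH · pCO2 = 10^(−1.47) × 251×10^-6 = 8.505×10^-6 mol/kg
α₀ = 1/(1 + K1/[H⁺] + K1K2/[H⁺]²) = 1/(1 + 10^+2.05 + 10^+0.80) = 0.008367
DIC = [CO2*]/α₀ = 8.505×10^-6 / 0.008367 = 1.016 mmol/kg
CA = (α₁ + 2α₂)·DIC = (0.9388 + 2×0.05279) × 1.016 = 1.06 mmol/kg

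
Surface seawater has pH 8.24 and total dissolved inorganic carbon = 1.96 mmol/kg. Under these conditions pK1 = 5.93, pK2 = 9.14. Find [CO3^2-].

α₂ = 1 / (1 + [H⁺]/K2 + [H⁺]²/(K1K2)) = 1 / (1 + 10^+0.90 + 10^-1.41)
   = 1 / (1 + 7.9433 + 0.038905) = 1/8.9822 = 0.1113
[CO3²⁻] = α₂ × DIC = 0.1113 × 1.96 = 0.218 mmol/kg

[CO3²⁻] = 0.218 mmol/kg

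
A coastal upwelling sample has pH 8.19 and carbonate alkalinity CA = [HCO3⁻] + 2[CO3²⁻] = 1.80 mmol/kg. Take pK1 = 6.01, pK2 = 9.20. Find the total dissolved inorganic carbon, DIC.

DIC = 1.66 mmol/kg

CA = [HCO3⁻] + 2[CO3²⁻] = (α₁ + 2α₂)·DIC
At pH 8.19: [H⁺]/K1 = 10^-2.18 = 0.0066069, K2/[H⁺] = 10^-1.01 = 0.097724
α₁ = 1/(1 + 0.0066069 + 0.097724) = 1/1.1043 = 0.9055; α₂ = α₁·K2/[H⁺] = 0.08849
α₁ + 2α₂ = 1.0825
DIC = CA / (α₁ + 2α₂) = 1.80 / 1.0825 = 1.66 mmol/kg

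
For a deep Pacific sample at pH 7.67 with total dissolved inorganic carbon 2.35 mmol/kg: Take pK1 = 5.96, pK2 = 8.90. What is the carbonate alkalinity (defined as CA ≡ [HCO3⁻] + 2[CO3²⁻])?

CA = 2.44 mmol/kg

CA = [HCO3⁻] + 2[CO3²⁻] = (α₁ + 2α₂)·DIC
At pH 7.67: [H⁺]/K1 = 10^-1.71 = 0.019498, K2/[H⁺] = 10^-1.23 = 0.058884
α₁ = 1/(1 + 0.019498 + 0.058884) = 1/1.0784 = 0.9273; α₂ = α₁·K2/[H⁺] = 0.05460
α₁ + 2α₂ = 1.0365
CA = 1.0365 × 2.35 = 2.44 mmol/kg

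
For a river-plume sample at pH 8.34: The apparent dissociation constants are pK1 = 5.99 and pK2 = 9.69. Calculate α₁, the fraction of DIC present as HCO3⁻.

α₁ = 1 / (1 + [H⁺]/K1 + K2/[H⁺]) = 1 / (1 + 10^-2.35 + 10^-1.35)
   = 1 / (1 + 0.0044668 + 0.044668) = 1/1.0491 = 0.9532

α₁ = 0.953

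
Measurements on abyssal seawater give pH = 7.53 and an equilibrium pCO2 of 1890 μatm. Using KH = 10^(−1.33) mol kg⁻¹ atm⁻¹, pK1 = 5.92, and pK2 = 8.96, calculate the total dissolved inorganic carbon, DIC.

DIC = 3.82 mmol/kg

[CO2*] = KH · pCO2 = 10^(−1.33) × 1890×10^-6 = 8.840×10^-5 mol/kg
α₀ = 1/(1 + K1/[H⁺] + K1K2/[H⁺]²) = 1/(1 + 10^+1.61 + 10^+0.18) = 0.02312
DIC = [CO2*]/α₀ = 8.840×10^-5 / 0.02312 = 3.82 mmol/kg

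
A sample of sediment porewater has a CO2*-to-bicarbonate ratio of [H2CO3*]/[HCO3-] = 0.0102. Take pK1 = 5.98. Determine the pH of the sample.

From K1 = [H⁺][HCO3-]/[H2CO3*]:  pH = pK1 − log₁₀([H2CO3*]/[HCO3-])
log₁₀(0.0102) = -1.991
pH = 5.98 − (-1.991) = 7.97

pH = 7.97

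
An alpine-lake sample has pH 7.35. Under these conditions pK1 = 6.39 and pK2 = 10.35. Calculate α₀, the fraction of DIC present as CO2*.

α₀ = 0.0987

α₀ = 1 / (1 + K1/[H⁺] + K1K2/[H⁺]²) = 1 / (1 + 10^+0.96 + 10^-2.04)
   = 1 / (1 + 9.1201 + 0.0091201) = 1/10.129 = 0.09872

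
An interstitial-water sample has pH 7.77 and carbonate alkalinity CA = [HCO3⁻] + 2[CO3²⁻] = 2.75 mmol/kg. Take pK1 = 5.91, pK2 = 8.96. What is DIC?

DIC = 2.63 mmol/kg

CA = [HCO3⁻] + 2[CO3²⁻] = (α₁ + 2α₂)·DIC
At pH 7.77: [H⁺]/K1 = 10^-1.86 = 0.013804, K2/[H⁺] = 10^-1.19 = 0.064565
α₁ = 1/(1 + 0.013804 + 0.064565) = 1/1.0784 = 0.9273; α₂ = α₁·K2/[H⁺] = 0.05987
α₁ + 2α₂ = 1.0471
DIC = CA / (α₁ + 2α₂) = 2.75 / 1.0471 = 2.63 mmol/kg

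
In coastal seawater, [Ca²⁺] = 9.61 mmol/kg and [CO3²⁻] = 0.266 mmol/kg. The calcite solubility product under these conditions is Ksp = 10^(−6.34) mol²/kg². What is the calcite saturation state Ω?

Ksp = 10^(−6.34) = 4.571×10^-7
Ω = [Ca²⁺][CO3²⁻]/Ksp = (9.61×10^-3)(0.266×10^-3) / 4.571×10^-7 = 5.59

Ω = 5.59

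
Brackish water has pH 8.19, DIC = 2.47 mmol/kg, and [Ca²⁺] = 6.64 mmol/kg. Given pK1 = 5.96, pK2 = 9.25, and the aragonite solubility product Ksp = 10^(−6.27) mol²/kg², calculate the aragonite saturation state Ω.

α₂ = 1 / (1 + [H⁺]/K2 + [H⁺]²/(K1K2)) = 1 / (1 + 10^+1.06 + 10^-1.17)
   = 1 / (1 + 11.482 + 0.067608) = 1/12.549 = 0.07969
[CO3²⁻] = α₂ × DIC = 0.07969 × 2.47 = 0.1968 mmol/kg
Ksp = 10^(−6.27) = 5.370×10^-7
Ω = [Ca²⁺][CO3²⁻]/Ksp = (6.64×10^-3)(1.968×10^-4) / 5.370×10^-7 = 2.43

Ω = 2.43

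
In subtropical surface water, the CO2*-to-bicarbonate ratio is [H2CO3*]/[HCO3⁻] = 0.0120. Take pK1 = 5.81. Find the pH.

From K1 = [H⁺][HCO3⁻]/[H2CO3*]:  pH = pK1 − log₁₀([H2CO3*]/[HCO3⁻])
log₁₀(0.0120) = -1.921
pH = 5.81 − (-1.921) = 7.73

pH = 7.73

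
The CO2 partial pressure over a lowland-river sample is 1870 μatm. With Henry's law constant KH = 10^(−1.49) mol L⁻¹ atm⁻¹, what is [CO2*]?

[CO2*] = 60.5 μmol/L

KH = 10^(−1.49) = 3.236×10^-2 mol L⁻¹ atm⁻¹
[CO2*] = KH · pCO2 = 3.236×10^-2 × 1870×10^-6 atm = 6.05×10^-5 mol/L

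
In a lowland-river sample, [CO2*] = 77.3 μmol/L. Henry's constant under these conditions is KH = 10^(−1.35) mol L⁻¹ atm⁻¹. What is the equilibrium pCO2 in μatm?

KH = 10^(−1.35) = 4.467×10^-2 mol L⁻¹ atm⁻¹
pCO2 = [CO2*]/KH = 77.3×10^-6 / 4.467×10^-2 = 1.73×10^-3 atm = 1730 μatm

pCO2 = 1730 μatm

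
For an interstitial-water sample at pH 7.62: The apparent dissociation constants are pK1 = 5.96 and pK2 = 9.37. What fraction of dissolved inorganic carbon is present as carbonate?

α₂ = 0.0171

α₂ = 1 / (1 + [H⁺]/K2 + [H⁺]²/(K1K2)) = 1 / (1 + 10^+1.75 + 10^+0.09)
   = 1 / (1 + 56.234 + 1.2303) = 1/58.464 = 0.01710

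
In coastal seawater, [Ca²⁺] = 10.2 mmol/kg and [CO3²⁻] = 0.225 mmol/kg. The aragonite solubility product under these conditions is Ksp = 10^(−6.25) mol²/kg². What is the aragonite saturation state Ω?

Ksp = 10^(−6.25) = 5.623×10^-7
Ω = [Ca²⁺][CO3²⁻]/Ksp = (10.2×10^-3)(0.225×10^-3) / 5.623×10^-7 = 4.08

Ω = 4.08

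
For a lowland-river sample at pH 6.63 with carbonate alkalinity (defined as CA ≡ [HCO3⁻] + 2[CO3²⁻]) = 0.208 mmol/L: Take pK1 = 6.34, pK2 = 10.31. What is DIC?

CA = [HCO3⁻] + 2[CO3²⁻] = (α₁ + 2α₂)·DIC
At pH 6.63: [H⁺]/K1 = 10^-0.29 = 0.51286, K2/[H⁺] = 10^-3.68 = 0.00020893
α₁ = 1/(1 + 0.51286 + 0.00020893) = 1/1.5131 = 0.6609; α₂ = α₁·K2/[H⁺] = 0.0001381
α₁ + 2α₂ = 0.6612
DIC = CA / (α₁ + 2α₂) = 0.208 / 0.6612 = 0.315 mmol/L

DIC = 0.315 mmol/L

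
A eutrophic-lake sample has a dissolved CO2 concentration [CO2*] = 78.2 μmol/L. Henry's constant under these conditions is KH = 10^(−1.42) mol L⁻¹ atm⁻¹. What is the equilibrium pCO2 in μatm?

pCO2 = 2060 μatm

KH = 10^(−1.42) = 3.802×10^-2 mol L⁻¹ atm⁻¹
pCO2 = [CO2*]/KH = 78.2×10^-6 / 3.802×10^-2 = 2.06×10^-3 atm = 2060 μatm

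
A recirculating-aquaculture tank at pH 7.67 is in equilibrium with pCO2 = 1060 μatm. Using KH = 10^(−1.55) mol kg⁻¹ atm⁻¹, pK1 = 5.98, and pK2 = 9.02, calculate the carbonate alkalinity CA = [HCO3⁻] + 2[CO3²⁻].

[CO2*] = KH · pCO2 = 10^(−1.55) × 1060×10^-6 = 2.987×10^-5 mol/kg
α₀ = 1/(1 + K1/[H⁺] + K1K2/[H⁺]²) = 1/(1 + 10^+1.69 + 10^+0.34) = 0.01917
DIC = [CO2*]/α₀ = 2.987×10^-5 / 0.01917 = 1.558 mmol/kg
CA = (α₁ + 2α₂)·DIC = (0.9389 + 2×0.04194) × 1.558 = 1.59 mmol/kg

CA = 1.59 mmol/kg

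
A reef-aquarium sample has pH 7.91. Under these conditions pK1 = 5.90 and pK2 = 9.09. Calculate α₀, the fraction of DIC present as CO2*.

α₀ = 1 / (1 + K1/[H⁺] + K1K2/[H⁺]²) = 1 / (1 + 10^+2.01 + 10^+0.83)
   = 1 / (1 + 102.33 + 6.7608) = 1/110.09 = 0.009083

α₀ = 0.00908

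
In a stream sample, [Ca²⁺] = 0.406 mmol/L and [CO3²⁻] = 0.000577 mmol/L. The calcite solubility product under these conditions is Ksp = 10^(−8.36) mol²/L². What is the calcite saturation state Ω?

Ω = 0.0537

Ksp = 10^(−8.36) = 4.365×10^-9
Ω = [Ca²⁺][CO3²⁻]/Ksp = (0.406×10^-3)(0.000577×10^-3) / 4.365×10^-9 = 0.0537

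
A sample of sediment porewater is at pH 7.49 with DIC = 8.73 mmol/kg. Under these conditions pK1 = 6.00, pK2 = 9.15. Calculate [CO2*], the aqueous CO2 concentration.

[CO2*] = 0.268 mmol/kg

α₀ = 1 / (1 + K1/[H⁺] + K1K2/[H⁺]²) = 1 / (1 + 10^+1.49 + 10^-0.17)
   = 1 / (1 + 30.903 + 0.67608) = 1/32.579 = 0.03069
[CO2*] = α₀ × DIC = 0.03069 × 8.73 = 0.268 mmol/kg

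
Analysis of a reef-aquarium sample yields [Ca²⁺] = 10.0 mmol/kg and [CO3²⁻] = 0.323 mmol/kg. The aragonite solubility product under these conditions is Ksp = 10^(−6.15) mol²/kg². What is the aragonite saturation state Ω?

Ksp = 10^(−6.15) = 7.079×10^-7
Ω = [Ca²⁺][CO3²⁻]/Ksp = (10.0×10^-3)(0.323×10^-3) / 7.079×10^-7 = 4.56

Ω = 4.56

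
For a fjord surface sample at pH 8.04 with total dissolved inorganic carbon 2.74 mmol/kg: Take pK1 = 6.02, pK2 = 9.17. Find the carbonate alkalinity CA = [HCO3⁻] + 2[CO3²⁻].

CA = [HCO3⁻] + 2[CO3²⁻] = (α₁ + 2α₂)·DIC
At pH 8.04: [H⁺]/K1 = 10^-2.02 = 0.0095499, K2/[H⁺] = 10^-1.13 = 0.074131
α₁ = 1/(1 + 0.0095499 + 0.074131) = 1/1.0837 = 0.9228; α₂ = α₁·K2/[H⁺] = 0.06841
α₁ + 2α₂ = 1.0596
CA = 1.0596 × 2.74 = 2.90 mmol/kg

CA = 2.90 mmol/kg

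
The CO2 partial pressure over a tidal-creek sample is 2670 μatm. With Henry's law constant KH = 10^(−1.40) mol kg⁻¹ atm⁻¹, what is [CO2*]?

KH = 10^(−1.40) = 3.981×10^-2 mol kg⁻¹ atm⁻¹
[CO2*] = KH · pCO2 = 3.981×10^-2 × 2670×10^-6 atm = 1.06×10^-4 mol/kg

[CO2*] = 106 μmol/kg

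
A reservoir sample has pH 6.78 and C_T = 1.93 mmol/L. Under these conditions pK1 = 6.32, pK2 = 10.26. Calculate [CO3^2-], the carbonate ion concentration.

α₂ = 1 / (1 + [H⁺]/K2 + [H⁺]²/(K1K2)) = 1 / (1 + 10^+3.48 + 10^+3.02)
   = 1 / (1 + 3020.0 + 1047.1) = 1/4068.1 = 0.0002458
[CO3²⁻] = α₂ × DIC = 0.0002458 × 1.93 = 0.000474 mmol/L = 0.474 μmol/L

[CO3²⁻] = 0.474 μmol/L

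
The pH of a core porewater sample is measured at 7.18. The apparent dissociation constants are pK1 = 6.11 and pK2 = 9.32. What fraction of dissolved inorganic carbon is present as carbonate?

α₂ = 0.00663

α₂ = 1 / (1 + [H⁺]/K2 + [H⁺]²/(K1K2)) = 1 / (1 + 10^+2.14 + 10^+1.07)
   = 1 / (1 + 138.04 + 11.749) = 1/150.79 = 0.006632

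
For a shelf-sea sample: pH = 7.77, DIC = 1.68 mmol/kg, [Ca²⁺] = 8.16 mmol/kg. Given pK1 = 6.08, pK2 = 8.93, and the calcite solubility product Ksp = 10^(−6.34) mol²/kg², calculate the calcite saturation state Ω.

Ω = 1.90

α₂ = 1 / (1 + [H⁺]/K2 + [H⁺]²/(K1K2)) = 1 / (1 + 10^+1.16 + 10^-0.53)
   = 1 / (1 + 14.454 + 0.29512) = 1/15.750 = 0.06349
[CO3²⁻] = α₂ × DIC = 0.06349 × 1.68 = 0.1067 mmol/kg
Ksp = 10^(−6.34) = 4.571×10^-7
Ω = [Ca²⁺][CO3²⁻]/Ksp = (8.16×10^-3)(1.067×10^-4) / 4.571×10^-7 = 1.90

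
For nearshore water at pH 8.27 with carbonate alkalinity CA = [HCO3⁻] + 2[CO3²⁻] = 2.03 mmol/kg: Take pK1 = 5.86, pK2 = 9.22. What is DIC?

CA = [HCO3⁻] + 2[CO3²⁻] = (α₁ + 2α₂)·DIC
At pH 8.27: [H⁺]/K1 = 10^-2.41 = 0.0038905, K2/[H⁺] = 10^-0.95 = 0.11220
α₁ = 1/(1 + 0.0038905 + 0.11220) = 1/1.1161 = 0.8960; α₂ = α₁·K2/[H⁺] = 0.1005
α₁ + 2α₂ = 1.0970
DIC = CA / (α₁ + 2α₂) = 2.03 / 1.0970 = 1.85 mmol/kg

DIC = 1.85 mmol/kg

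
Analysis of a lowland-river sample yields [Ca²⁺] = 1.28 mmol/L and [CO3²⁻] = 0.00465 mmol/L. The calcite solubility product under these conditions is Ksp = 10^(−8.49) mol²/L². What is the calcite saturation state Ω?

Ω = 1.84

Ksp = 10^(−8.49) = 3.236×10^-9
Ω = [Ca²⁺][CO3²⁻]/Ksp = (1.28×10^-3)(0.00465×10^-3) / 3.236×10^-9 = 1.84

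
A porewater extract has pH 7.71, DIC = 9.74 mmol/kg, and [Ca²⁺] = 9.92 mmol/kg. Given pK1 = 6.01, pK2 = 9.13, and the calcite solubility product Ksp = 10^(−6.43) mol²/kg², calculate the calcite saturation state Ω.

α₂ = 1 / (1 + [H⁺]/K2 + [H⁺]²/(K1K2)) = 1 / (1 + 10^+1.42 + 10^-0.28)
   = 1 / (1 + 26.303 + 0.52481) = 1/27.827 = 0.03594
[CO3²⁻] = α₂ × DIC = 0.03594 × 9.74 = 0.3500 mmol/kg
Ksp = 10^(−6.43) = 3.715×10^-7
Ω = [Ca²⁺][CO3²⁻]/Ksp = (9.92×10^-3)(3.500×10^-4) / 3.715×10^-7 = 9.35

Ω = 9.35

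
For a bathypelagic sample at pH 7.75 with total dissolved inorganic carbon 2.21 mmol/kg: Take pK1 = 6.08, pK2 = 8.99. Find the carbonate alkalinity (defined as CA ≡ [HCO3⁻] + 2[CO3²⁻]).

CA = 2.28 mmol/kg

CA = [HCO3⁻] + 2[CO3²⁻] = (α₁ + 2α₂)·DIC
At pH 7.75: [H⁺]/K1 = 10^-1.67 = 0.021380, K2/[H⁺] = 10^-1.24 = 0.057544
α₁ = 1/(1 + 0.021380 + 0.057544) = 1/1.0789 = 0.9268; α₂ = α₁·K2/[H⁺] = 0.05333
α₁ + 2α₂ = 1.0335
CA = 1.0335 × 2.21 = 2.28 mmol/kg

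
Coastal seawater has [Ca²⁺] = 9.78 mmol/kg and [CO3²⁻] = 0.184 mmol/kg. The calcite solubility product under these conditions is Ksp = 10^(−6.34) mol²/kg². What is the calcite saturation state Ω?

Ksp = 10^(−6.34) = 4.571×10^-7
Ω = [Ca²⁺][CO3²⁻]/Ksp = (9.78×10^-3)(0.184×10^-3) / 4.571×10^-7 = 3.94

Ω = 3.94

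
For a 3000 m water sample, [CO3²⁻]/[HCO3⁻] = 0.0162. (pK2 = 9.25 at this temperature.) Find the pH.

From K2 = [H⁺][CO3²⁻]/[HCO3⁻]:  pH = pK2 + log₁₀([CO3²⁻]/[HCO3⁻])
log₁₀(0.0162) = -1.790
pH = 9.25 + (-1.790) = 7.46

pH = 7.46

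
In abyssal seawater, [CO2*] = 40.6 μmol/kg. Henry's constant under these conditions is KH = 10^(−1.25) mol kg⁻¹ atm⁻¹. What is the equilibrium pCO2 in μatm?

pCO2 = 722 μatm

KH = 10^(−1.25) = 5.623×10^-2 mol kg⁻¹ atm⁻¹
pCO2 = [CO2*]/KH = 40.6×10^-6 / 5.623×10^-2 = 7.22×10^-4 atm = 722 μatm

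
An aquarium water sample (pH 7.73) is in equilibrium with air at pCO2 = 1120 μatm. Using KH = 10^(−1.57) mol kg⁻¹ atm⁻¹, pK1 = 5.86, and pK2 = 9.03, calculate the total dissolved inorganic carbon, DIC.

DIC = 2.38 mmol/kg

[CO2*] = KH · pCO2 = 10^(−1.57) × 1120×10^-6 = 3.015×10^-5 mol/kg
α₀ = 1/(1 + K1/[H⁺] + K1K2/[H⁺]²) = 1/(1 + 10^+1.87 + 10^+0.57) = 0.01268
DIC = [CO2*]/α₀ = 3.015×10^-5 / 0.01268 = 2.38 mmol/kg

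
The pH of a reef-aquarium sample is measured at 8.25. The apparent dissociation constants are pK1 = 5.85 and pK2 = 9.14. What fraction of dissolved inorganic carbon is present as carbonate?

α₂ = 1 / (1 + [H⁺]/K2 + [H⁺]²/(K1K2)) = 1 / (1 + 10^+0.89 + 10^-1.51)
   = 1 / (1 + 7.7625 + 0.030903) = 1/8.7934 = 0.1137

α₂ = 0.114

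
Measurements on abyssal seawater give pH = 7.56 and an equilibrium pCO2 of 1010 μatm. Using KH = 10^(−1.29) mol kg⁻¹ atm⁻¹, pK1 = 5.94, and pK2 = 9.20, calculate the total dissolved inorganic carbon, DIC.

[CO2*] = KH · pCO2 = 10^(−1.29) × 1010×10^-6 = 5.180×10^-5 mol/kg
α₀ = 1/(1 + K1/[H⁺] + K1K2/[H⁺]²) = 1/(1 + 10^+1.62 + 10^-0.02) = 0.02291
DIC = [CO2*]/α₀ = 5.180×10^-5 / 0.02291 = 2.26 mmol/kg

DIC = 2.26 mmol/kg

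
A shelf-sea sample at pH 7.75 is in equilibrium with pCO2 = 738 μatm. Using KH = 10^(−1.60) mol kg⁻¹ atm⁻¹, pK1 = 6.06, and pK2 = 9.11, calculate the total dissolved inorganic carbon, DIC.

[CO2*] = KH · pCO2 = 10^(−1.60) × 738×10^-6 = 1.854×10^-5 mol/kg
α₀ = 1/(1 + K1/[H⁺] + K1K2/[H⁺]²) = 1/(1 + 10^+1.69 + 10^+0.33) = 0.01919
DIC = [CO2*]/α₀ = 1.854×10^-5 / 0.01919 = 0.966 mmol/kg

DIC = 0.966 mmol/kg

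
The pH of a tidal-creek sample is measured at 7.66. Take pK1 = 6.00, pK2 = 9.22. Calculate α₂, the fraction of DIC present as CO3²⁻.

α₂ = 0.0262

α₂ = 1 / (1 + [H⁺]/K2 + [H⁺]²/(K1K2)) = 1 / (1 + 10^+1.56 + 10^-0.10)
   = 1 / (1 + 36.308 + 0.79433) = 1/38.102 = 0.02625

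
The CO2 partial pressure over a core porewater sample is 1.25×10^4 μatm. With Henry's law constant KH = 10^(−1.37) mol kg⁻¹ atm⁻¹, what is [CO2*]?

[CO2*] = 533 μmol/kg

KH = 10^(−1.37) = 4.266×10^-2 mol kg⁻¹ atm⁻¹
[CO2*] = KH · pCO2 = 4.266×10^-2 × 1.25×10^4×10^-6 atm = 5.33×10^-4 mol/kg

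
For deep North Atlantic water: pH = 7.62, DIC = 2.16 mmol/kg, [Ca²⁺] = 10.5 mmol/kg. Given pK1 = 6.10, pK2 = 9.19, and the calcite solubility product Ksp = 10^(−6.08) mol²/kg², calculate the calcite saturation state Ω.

α₂ = 1 / (1 + [H⁺]/K2 + [H⁺]²/(K1K2)) = 1 / (1 + 10^+1.57 + 10^+0.05)
   = 1 / (1 + 37.154 + 1.1220) = 1/39.276 = 0.02546
[CO3²⁻] = α₂ × DIC = 0.02546 × 2.16 = 0.05500 mmol/kg
Ksp = 10^(−6.08) = 8.318×10^-7
Ω = [Ca²⁺][CO3²⁻]/Ksp = (10.5×10^-3)(5.500×10^-5) / 8.318×10^-7 = 0.694

Ω = 0.694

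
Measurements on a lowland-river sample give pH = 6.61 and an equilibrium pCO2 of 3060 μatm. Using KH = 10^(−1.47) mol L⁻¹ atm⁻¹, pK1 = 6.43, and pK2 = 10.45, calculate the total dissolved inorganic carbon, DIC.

[CO2*] = KH · pCO2 = 10^(−1.47) × 3060×10^-6 = 1.037×10^-4 mol/L
α₀ = 1/(1 + K1/[H⁺] + K1K2/[H⁺]²) = 1/(1 + 10^+0.18 + 10^-3.66) = 0.3978
DIC = [CO2*]/α₀ = 1.037×10^-4 / 0.3978 = 0.261 mmol/L

DIC = 0.261 mmol/L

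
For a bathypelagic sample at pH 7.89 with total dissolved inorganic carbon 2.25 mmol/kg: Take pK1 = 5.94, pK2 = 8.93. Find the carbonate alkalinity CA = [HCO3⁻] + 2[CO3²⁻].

CA = [HCO3⁻] + 2[CO3²⁻] = (α₁ + 2α₂)·DIC
At pH 7.89: [H⁺]/K1 = 10^-1.95 = 0.011220, K2/[H⁺] = 10^-1.04 = 0.091201
α₁ = 1/(1 + 0.011220 + 0.091201) = 1/1.1024 = 0.9071; α₂ = α₁·K2/[H⁺] = 0.08273
α₁ + 2α₂ = 1.0726
CA = 1.0726 × 2.25 = 2.41 mmol/kg

CA = 2.41 mmol/kg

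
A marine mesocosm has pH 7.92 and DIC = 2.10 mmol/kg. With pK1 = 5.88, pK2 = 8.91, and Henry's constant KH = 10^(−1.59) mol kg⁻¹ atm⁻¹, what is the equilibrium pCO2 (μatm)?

pCO2 = 670 μatm

α₀ = 1 / (1 + K1/[H⁺] + K1K2/[H⁺]²) = 1 / (1 + 10^+2.04 + 10^+1.05)
   = 1 / (1 + 109.65 + 11.220) = 1/121.87 = 0.008206
[CO2*] = α₀ × DIC = 0.008206 × 2.10 = 0.01723 mmol/kg = 17.23 μmol/kg
pCO2 = [CO2*]/KH = 1.723×10^-5 / 2.570×10^-2 = 670 μatm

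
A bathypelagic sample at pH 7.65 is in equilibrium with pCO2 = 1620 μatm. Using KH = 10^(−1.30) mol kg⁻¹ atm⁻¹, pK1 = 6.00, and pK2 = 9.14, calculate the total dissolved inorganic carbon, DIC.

[CO2*] = KH · pCO2 = 10^(−1.30) × 1620×10^-6 = 8.119×10^-5 mol/kg
α₀ = 1/(1 + K1/[H⁺] + K1K2/[H⁺]²) = 1/(1 + 10^+1.65 + 10^+0.16) = 0.02123
DIC = [CO2*]/α₀ = 8.119×10^-5 / 0.02123 = 3.83 mmol/kg

DIC = 3.83 mmol/kg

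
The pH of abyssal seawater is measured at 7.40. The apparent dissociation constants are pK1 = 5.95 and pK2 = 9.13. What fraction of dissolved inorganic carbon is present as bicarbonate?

α₁ = 1 / (1 + [H⁺]/K1 + K2/[H⁺]) = 1 / (1 + 10^-1.45 + 10^-1.73)
   = 1 / (1 + 0.035481 + 0.018621) = 1/1.0541 = 0.9487

α₁ = 0.949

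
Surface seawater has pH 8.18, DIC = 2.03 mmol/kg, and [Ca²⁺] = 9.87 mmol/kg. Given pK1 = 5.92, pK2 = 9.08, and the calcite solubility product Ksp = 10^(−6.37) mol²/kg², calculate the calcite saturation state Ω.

Ω = 5.23

α₂ = 1 / (1 + [H⁺]/K2 + [H⁺]²/(K1K2)) = 1 / (1 + 10^+0.90 + 10^-1.36)
   = 1 / (1 + 7.9433 + 0.043652) = 1/8.9869 = 0.1113
[CO3²⁻] = α₂ × DIC = 0.1113 × 2.03 = 0.2259 mmol/kg
Ksp = 10^(−6.37) = 4.266×10^-7
Ω = [Ca²⁺][CO3²⁻]/Ksp = (9.87×10^-3)(2.259×10^-4) / 4.266×10^-7 = 5.23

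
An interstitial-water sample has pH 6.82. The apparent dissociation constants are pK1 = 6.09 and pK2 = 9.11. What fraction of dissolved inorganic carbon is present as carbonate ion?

α₂ = 1 / (1 + [H⁺]/K2 + [H⁺]²/(K1K2)) = 1 / (1 + 10^+2.29 + 10^+1.56)
   = 1 / (1 + 194.98 + 36.308) = 1/232.29 = 0.004305

α₂ = 0.00430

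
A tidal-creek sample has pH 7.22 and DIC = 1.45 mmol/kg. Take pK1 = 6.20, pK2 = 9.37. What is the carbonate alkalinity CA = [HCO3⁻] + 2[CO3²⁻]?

CA = [HCO3⁻] + 2[CO3²⁻] = (α₁ + 2α₂)·DIC
At pH 7.22: [H⁺]/K1 = 10^-1.02 = 0.095499, K2/[H⁺] = 10^-2.15 = 0.0070795
α₁ = 1/(1 + 0.095499 + 0.0070795) = 1/1.1026 = 0.9070; α₂ = α₁·K2/[H⁺] = 0.006421
α₁ + 2α₂ = 0.9198
CA = 0.9198 × 1.45 = 1.33 mmol/kg

CA = 1.33 mmol/kg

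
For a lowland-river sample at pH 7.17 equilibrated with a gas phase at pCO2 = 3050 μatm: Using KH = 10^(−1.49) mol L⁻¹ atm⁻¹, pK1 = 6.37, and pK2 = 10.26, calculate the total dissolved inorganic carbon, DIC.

DIC = 0.722 mmol/L

[CO2*] = KH · pCO2 = 10^(−1.49) × 3050×10^-6 = 9.870×10^-5 mol/L
α₀ = 1/(1 + K1/[H⁺] + K1K2/[H⁺]²) = 1/(1 + 10^+0.80 + 10^-2.29) = 0.1367
DIC = [CO2*]/α₀ = 9.870×10^-5 / 0.1367 = 0.722 mmol/L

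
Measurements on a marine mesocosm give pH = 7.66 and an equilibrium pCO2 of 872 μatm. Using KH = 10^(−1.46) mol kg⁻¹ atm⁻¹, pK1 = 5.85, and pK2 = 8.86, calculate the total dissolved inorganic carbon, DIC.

DIC = 2.11 mmol/kg

[CO2*] = KH · pCO2 = 10^(−1.46) × 872×10^-6 = 3.024×10^-5 mol/kg
α₀ = 1/(1 + K1/[H⁺] + K1K2/[H⁺]²) = 1/(1 + 10^+1.81 + 10^+0.61) = 0.01436
DIC = [CO2*]/α₀ = 3.024×10^-5 / 0.01436 = 2.11 mmol/kg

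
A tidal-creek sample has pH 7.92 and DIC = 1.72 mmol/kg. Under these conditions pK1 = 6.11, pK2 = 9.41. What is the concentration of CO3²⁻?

α₂ = 1 / (1 + [H⁺]/K2 + [H⁺]²/(K1K2)) = 1 / (1 + 10^+1.49 + 10^-0.32)
   = 1 / (1 + 30.903 + 0.47863) = 1/32.382 = 0.03088
[CO3²⁻] = α₂ × DIC = 0.03088 × 1.72 = 0.0531 mmol/kg

[CO3²⁻] = 0.0531 mmol/kg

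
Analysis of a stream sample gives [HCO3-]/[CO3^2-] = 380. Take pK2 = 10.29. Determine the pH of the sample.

From K2 = [H⁺][CO3^2-]/[HCO3-]:  pH = pK2 − log₁₀([HCO3-]/[CO3^2-])
log₁₀(380) = +2.580
pH = 10.29 − (+2.580) = 7.71

pH = 7.71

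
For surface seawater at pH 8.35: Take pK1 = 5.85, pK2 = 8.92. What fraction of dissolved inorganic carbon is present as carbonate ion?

α₂ = 0.212

α₂ = 1 / (1 + [H⁺]/K2 + [H⁺]²/(K1K2)) = 1 / (1 + 10^+0.57 + 10^-1.93)
   = 1 / (1 + 3.7154 + 0.011749) = 1/4.7271 = 0.2115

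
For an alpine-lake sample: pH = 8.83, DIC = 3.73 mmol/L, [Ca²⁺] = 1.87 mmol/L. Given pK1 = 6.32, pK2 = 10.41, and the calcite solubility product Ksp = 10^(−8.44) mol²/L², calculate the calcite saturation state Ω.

Ω = 49.1

α₂ = 1 / (1 + [H⁺]/K2 + [H⁺]²/(K1K2)) = 1 / (1 + 10^+1.58 + 10^-0.93)
   = 1 / (1 + 38.019 + 0.11749) = 1/39.136 = 0.02555
[CO3²⁻] = α₂ × DIC = 0.02555 × 3.73 = 0.09531 mmol/L
Ksp = 10^(−8.44) = 3.631×10^-9
Ω = [Ca²⁺][CO3²⁻]/Ksp = (1.87×10^-3)(9.531×10^-5) / 3.631×10^-9 = 49.1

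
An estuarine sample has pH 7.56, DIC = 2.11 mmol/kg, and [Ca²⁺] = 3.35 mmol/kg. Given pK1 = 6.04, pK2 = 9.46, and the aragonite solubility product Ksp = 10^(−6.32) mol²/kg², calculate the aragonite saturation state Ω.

Ω = 0.178

α₂ = 1 / (1 + [H⁺]/K2 + [H⁺]²/(K1K2)) = 1 / (1 + 10^+1.90 + 10^+0.38)
   = 1 / (1 + 79.433 + 2.3988) = 1/82.832 = 0.01207
[CO3²⁻] = α₂ × DIC = 0.01207 × 2.11 = 0.02547 mmol/kg
Ksp = 10^(−6.32) = 4.786×10^-7
Ω = [Ca²⁺][CO3²⁻]/Ksp = (3.35×10^-3)(2.547×10^-5) / 4.786×10^-7 = 0.178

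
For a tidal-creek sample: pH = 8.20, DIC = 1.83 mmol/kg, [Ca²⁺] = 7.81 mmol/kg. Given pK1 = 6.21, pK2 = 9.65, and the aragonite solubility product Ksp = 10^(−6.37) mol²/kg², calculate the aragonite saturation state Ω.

α₂ = 1 / (1 + [H⁺]/K2 + [H⁺]²/(K1K2)) = 1 / (1 + 10^+1.45 + 10^-0.54)
   = 1 / (1 + 28.184 + 0.28840) = 1/29.472 = 0.03393
[CO3²⁻] = α₂ × DIC = 0.03393 × 1.83 = 0.06209 mmol/kg
Ksp = 10^(−6.37) = 4.266×10^-7
Ω = [Ca²⁺][CO3²⁻]/Ksp = (7.81×10^-3)(6.209×10^-5) / 4.266×10^-7 = 1.14

Ω = 1.14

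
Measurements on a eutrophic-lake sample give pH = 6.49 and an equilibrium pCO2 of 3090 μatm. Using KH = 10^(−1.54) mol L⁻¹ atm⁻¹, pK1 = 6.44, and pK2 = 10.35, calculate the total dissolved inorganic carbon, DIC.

DIC = 0.189 mmol/L

[CO2*] = KH · pCO2 = 10^(−1.54) × 3090×10^-6 = 8.912×10^-5 mol/L
α₀ = 1/(1 + K1/[H⁺] + K1K2/[H⁺]²) = 1/(1 + 10^+0.05 + 10^-3.81) = 0.4712
DIC = [CO2*]/α₀ = 8.912×10^-5 / 0.4712 = 0.189 mmol/L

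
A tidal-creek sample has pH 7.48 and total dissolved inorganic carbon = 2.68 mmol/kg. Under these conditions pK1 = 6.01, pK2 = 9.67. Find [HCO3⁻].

[HCO3⁻] = 2.58 mmol/kg

α₁ = 1 / (1 + [H⁺]/K1 + K2/[H⁺]) = 1 / (1 + 10^-1.47 + 10^-2.19)
   = 1 / (1 + 0.033884 + 0.0064565) = 1/1.0403 = 0.9612
[HCO3⁻] = α₁ × DIC = 0.9612 × 2.68 = 2.58 mmol/kg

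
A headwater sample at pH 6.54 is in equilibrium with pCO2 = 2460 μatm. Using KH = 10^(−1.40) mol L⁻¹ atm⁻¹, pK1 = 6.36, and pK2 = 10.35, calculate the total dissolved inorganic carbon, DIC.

[CO2*] = KH · pCO2 = 10^(−1.40) × 2460×10^-6 = 9.793×10^-5 mol/L
α₀ = 1/(1 + K1/[H⁺] + K1K2/[H⁺]²) = 1/(1 + 10^+0.18 + 10^-3.63) = 0.3978
DIC = [CO2*]/α₀ = 9.793×10^-5 / 0.3978 = 0.246 mmol/L

DIC = 0.246 mmol/L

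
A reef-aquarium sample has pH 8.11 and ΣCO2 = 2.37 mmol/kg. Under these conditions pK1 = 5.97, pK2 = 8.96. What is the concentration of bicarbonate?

[HCO3⁻] = 2.06 mmol/kg

α₁ = 1 / (1 + [H⁺]/K1 + K2/[H⁺]) = 1 / (1 + 10^-2.14 + 10^-0.85)
   = 1 / (1 + 0.0072444 + 0.14125) = 1/1.1485 = 0.8707
[HCO3⁻] = α₁ × DIC = 0.8707 × 2.37 = 2.06 mmol/kg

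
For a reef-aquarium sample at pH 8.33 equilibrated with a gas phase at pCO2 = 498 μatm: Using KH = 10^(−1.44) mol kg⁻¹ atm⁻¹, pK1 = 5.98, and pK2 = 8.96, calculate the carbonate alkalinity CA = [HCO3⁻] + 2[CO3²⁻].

[CO2*] = KH · pCO2 = 10^(−1.44) × 498×10^-6 = 1.808×10^-5 mol/kg
α₀ = 1/(1 + K1/[H⁺] + K1K2/[H⁺]²) = 1/(1 + 10^+2.35 + 10^+1.72) = 0.003606
DIC = [CO2*]/α₀ = 1.808×10^-5 / 0.003606 = 5.015 mmol/kg
CA = (α₁ + 2α₂)·DIC = (0.8072 + 2×0.1892) × 5.015 = 5.95 mmol/kg

CA = 5.95 mmol/kg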